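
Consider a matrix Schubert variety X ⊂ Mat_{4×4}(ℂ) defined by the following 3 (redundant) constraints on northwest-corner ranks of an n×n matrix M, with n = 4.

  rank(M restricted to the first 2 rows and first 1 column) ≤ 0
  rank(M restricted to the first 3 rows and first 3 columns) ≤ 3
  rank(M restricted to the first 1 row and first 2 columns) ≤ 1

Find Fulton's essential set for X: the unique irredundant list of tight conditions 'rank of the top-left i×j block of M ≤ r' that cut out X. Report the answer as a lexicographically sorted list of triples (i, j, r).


Rank table r_w(4×4) implied by the 3 constraints:

  i=1: 0, 1, 1, 1
  i=2: 0, 1, 2, 2
  i=3: 1, 2, 3, 3
  i=4: 1, 2, 3, 4

reading off 1-entries of Δ²R: w = (2, 3, 1, 4).

Fulton essential set (1 of the 2 Rothe cells):

[(2, 1, 0)]


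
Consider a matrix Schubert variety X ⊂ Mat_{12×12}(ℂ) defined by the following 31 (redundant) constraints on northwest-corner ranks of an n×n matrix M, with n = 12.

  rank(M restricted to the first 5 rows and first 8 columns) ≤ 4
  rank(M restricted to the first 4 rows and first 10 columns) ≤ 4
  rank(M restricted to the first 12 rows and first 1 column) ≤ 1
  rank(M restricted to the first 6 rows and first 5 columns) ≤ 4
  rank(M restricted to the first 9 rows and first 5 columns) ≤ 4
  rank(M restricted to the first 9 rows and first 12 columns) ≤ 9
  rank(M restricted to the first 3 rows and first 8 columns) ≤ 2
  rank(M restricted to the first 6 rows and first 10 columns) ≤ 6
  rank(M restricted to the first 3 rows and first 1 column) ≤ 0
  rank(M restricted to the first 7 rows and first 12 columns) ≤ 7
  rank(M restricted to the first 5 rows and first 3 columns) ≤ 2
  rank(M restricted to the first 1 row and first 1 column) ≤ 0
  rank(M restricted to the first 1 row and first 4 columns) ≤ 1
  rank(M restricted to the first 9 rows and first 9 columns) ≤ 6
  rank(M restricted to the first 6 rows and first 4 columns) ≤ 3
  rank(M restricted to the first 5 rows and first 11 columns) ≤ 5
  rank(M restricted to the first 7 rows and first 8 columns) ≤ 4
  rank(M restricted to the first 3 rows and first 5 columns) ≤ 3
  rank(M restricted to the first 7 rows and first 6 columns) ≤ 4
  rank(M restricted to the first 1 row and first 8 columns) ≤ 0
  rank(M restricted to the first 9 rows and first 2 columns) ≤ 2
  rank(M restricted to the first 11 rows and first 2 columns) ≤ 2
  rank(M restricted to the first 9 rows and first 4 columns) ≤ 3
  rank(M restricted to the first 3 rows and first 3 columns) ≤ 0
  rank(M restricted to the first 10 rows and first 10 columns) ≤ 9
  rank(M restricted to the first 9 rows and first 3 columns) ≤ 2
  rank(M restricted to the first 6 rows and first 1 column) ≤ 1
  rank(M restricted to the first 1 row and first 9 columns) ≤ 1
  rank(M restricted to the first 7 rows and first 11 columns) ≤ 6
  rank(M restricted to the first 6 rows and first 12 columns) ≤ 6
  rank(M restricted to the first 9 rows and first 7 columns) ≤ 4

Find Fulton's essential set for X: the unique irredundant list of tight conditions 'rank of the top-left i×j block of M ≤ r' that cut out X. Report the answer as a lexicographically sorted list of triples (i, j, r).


Propagating the 31 rank bounds to every northwest block:

  i=1: 0, 0, 0, 0, 0, 0, 0, 0, 1, 1, 1, 1
  i=2: 0, 0, 0, 1, 1, 1, 1, 1, 2, 2, 2, 2
  i=3: 0, 0, 0, 1, 2, 2, 2, 2, 3, 3, 3, 3
  i=4: 1, 1, 1, 2, 3, 3, 3, 3, 4, 4, 4, 4
  i=5: 1, 2, 2, 3, 4, 4, 4, 4, 5, 5, 5, 5
  i=6: 1, 2, 2, 3, 4, 4, 4, 4, 5, 6, 6, 6
  i=7: 1, 2, 2, 3, 4, 4, 4, 4, 5, 6, 6, 7
  i=8: 1, 2, 2, 3, 4, 4, 4, 5, 6, 7, 7, 8
  i=9: 1, 2, 2, 3, 4, 4, 4, 5, 6, 7, 8, 9
  i=10: 1, 2, 3, 4, 5, 5, 5, 6, 7, 8, 9, 10
  i=11: 1, 2, 3, 4, 5, 6, 6, 7, 8, 9, 10, 11
  i=12: 1, 2, 3, 4, 5, 6, 7, 8, 9, 10, 11, 12

hence w(1..12) = (9, 4, 5, 1, 2, 10, 12, 8, 11, 3, 6, 7).

Fulton essential set (6 of the 29 Rothe cells):

[(1, 8, 0), (3, 3, 0), (7, 8, 4), (7, 11, 6), (9, 3, 2), (9, 7, 4)]


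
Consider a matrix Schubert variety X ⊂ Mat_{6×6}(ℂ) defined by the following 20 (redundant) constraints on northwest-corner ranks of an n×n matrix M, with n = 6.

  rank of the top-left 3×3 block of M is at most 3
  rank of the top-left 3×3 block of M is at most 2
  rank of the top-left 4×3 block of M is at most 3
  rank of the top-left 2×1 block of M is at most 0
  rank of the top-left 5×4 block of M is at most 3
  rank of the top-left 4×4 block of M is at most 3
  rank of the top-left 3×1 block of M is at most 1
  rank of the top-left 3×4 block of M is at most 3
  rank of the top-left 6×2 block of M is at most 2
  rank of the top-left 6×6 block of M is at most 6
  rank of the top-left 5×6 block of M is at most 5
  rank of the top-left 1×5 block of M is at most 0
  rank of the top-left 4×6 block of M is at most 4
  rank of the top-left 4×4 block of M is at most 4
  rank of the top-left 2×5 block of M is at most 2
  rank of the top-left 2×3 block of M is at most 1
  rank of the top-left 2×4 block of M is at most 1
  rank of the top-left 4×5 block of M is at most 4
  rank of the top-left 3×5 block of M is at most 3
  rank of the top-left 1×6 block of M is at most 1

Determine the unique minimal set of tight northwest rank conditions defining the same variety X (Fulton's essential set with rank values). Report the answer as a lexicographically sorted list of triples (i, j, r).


Rank table r_w(6×6) implied by the 20 constraints:

  row 1: 0 0 0 0 0 1
  row 2: 0 1 1 1 1 2
  row 3: 1 2 2 2 2 3
  row 4: 1 2 3 3 3 4
  row 5: 1 2 3 3 4 5
  row 6: 1 2 3 4 5 6

hence w(1..6) = (6, 2, 1, 3, 5, 4).

Rothe diagram D(w) (7 cells), 3 SE-corners (essential conditions):

[(1, 5, 0), (2, 1, 0), (5, 4, 3)]


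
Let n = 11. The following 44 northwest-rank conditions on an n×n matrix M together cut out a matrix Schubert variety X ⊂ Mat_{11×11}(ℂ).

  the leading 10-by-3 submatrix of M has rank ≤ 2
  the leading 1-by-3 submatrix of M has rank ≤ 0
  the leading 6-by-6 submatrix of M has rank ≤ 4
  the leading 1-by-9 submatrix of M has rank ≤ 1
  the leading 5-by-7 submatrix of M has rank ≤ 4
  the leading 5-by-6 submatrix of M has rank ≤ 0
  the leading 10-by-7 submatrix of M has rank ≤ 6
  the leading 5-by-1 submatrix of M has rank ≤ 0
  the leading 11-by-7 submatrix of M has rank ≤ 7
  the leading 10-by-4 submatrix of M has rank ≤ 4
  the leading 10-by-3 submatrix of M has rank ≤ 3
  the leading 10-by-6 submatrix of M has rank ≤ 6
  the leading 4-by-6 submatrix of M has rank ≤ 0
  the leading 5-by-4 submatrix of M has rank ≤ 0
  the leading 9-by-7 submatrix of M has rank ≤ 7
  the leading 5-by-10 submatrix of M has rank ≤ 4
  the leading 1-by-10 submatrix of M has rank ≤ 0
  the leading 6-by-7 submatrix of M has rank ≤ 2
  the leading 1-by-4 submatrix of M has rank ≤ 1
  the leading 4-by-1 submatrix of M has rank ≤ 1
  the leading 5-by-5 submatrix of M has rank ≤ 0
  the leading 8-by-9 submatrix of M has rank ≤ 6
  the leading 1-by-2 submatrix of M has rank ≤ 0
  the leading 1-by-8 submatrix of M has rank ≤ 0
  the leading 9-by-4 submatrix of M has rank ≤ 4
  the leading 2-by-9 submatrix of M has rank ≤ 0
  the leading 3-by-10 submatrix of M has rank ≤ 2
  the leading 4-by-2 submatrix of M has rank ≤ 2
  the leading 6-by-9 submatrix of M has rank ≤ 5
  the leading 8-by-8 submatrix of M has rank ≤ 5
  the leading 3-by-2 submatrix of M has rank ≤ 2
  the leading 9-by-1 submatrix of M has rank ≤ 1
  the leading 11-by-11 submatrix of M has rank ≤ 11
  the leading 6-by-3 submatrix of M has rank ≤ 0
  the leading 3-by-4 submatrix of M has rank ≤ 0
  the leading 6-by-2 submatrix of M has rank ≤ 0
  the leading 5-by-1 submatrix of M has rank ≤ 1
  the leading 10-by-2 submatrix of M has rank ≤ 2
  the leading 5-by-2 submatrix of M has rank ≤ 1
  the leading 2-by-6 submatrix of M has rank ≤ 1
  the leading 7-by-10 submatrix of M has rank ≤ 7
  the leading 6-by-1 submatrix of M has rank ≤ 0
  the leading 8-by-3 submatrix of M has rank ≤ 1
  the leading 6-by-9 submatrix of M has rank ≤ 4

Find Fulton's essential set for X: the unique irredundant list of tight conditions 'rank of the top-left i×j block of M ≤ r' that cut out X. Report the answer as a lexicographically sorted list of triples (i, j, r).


Rank table r_w(11×11) implied by the 44 constraints:

  0 | 0 | 0 | 0 | 0 | 0 | 0 | 0 | 0 | 0 | 1
  0 | 0 | 0 | 0 | 0 | 0 | 0 | 0 | 0 | 1 | 2
  0 | 0 | 0 | 0 | 0 | 0 | 1 | 1 | 1 | 2 | 3
  0 | 0 | 0 | 0 | 0 | 0 | 1 | 2 | 2 | 3 | 4
  0 | 0 | 0 | 0 | 0 | 0 | 1 | 2 | 3 | 4 | 5
  0 | 0 | 0 | 1 | 1 | 1 | 2 | 3 | 4 | 5 | 6
  1 | 1 | 1 | 2 | 2 | 2 | 3 | 4 | 5 | 6 | 7
  1 | 1 | 1 | 2 | 3 | 3 | 4 | 5 | 6 | 7 | 8
  1 | 2 | 2 | 3 | 4 | 4 | 5 | 6 | 7 | 8 | 9
  1 | 2 | 2 | 3 | 4 | 5 | 6 | 7 | 8 | 9 | 10
  1 | 2 | 3 | 4 | 5 | 6 | 7 | 8 | 9 | 10 | 11

reading off 1-entries of Δ²R: w = (11, 10, 7, 8, 9, 4, 1, 5, 2, 6, 3).

6 SE-corners of the 43-cell Rothe diagram give Ess(w):

[(1, 10, 0), (2, 9, 0), (5, 6, 0), (6, 3, 0), (8, 3, 1), (10, 3, 2)]


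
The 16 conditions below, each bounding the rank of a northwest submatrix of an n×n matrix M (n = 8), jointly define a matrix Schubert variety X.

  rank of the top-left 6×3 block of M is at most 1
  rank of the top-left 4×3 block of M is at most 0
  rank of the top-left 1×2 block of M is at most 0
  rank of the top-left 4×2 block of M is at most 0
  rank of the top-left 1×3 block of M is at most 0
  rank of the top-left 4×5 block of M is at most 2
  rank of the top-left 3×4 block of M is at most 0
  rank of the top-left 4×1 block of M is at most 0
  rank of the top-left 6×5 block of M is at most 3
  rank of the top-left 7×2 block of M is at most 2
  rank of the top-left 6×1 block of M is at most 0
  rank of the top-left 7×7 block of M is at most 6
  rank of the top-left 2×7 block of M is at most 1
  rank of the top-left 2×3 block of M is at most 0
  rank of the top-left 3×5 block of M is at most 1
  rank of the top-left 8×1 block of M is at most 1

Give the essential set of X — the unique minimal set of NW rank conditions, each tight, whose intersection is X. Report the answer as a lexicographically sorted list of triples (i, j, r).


Computing R[i][j] = min implied NW-rank bound (n=8, 16 conditions):

  row 1: 0 | 0 | 0 | 0 | 1 | 1 | 1 | 1
  row 2: 0 | 0 | 0 | 0 | 1 | 1 | 1 | 2
  row 3: 0 | 0 | 0 | 0 | 1 | 2 | 2 | 3
  row 4: 0 | 0 | 0 | 1 | 2 | 3 | 3 | 4
  row 5: 0 | 1 | 1 | 2 | 3 | 4 | 4 | 5
  row 6: 0 | 1 | 1 | 2 | 3 | 4 | 5 | 6
  row 7: 1 | 2 | 2 | 3 | 4 | 5 | 6 | 7
  row 8: 1 | 2 | 3 | 4 | 5 | 6 | 7 | 8

reading off 1-entries of Δ²R: w = (5, 8, 6, 4, 2, 7, 1, 3).

5 SE-corners of the 20-cell Rothe diagram give Ess(w):

[(2, 7, 1), (3, 4, 0), (4, 3, 0), (6, 1, 0), (6, 3, 1)]


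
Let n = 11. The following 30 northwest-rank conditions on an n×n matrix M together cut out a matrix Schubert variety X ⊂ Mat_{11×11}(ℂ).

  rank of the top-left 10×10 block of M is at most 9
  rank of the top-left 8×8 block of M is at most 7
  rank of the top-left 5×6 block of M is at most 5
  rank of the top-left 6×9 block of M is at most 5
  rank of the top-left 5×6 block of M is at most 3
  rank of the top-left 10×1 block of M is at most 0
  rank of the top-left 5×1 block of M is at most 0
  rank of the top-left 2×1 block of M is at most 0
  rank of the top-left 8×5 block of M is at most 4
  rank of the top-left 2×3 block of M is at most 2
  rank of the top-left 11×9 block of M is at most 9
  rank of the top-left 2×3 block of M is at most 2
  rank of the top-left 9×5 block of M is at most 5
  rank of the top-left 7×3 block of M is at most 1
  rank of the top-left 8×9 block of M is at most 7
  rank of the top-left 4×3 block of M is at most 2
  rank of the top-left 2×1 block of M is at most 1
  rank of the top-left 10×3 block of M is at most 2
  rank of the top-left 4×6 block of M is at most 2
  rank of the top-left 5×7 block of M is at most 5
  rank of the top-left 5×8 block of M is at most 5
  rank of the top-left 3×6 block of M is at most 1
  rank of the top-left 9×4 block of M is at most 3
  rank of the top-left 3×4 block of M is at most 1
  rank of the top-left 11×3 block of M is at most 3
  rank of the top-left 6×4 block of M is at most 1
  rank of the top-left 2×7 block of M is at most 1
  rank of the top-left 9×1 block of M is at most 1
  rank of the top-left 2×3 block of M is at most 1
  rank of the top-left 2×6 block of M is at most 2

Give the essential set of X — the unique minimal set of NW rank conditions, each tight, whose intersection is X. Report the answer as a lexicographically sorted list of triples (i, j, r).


Recovering R(i,j) via the rank-extension bound from the 30 conditions:

  i=1: 0 1 1 1 1 1 1 1 1 1 1
  i=2: 0 1 1 1 1 1 1 2 2 2 2
  i=3: 0 1 1 1 1 1 2 3 3 3 3
  i=4: 0 1 1 1 2 2 3 4 4 4 4
  i=5: 0 1 1 1 2 3 4 5 5 5 5
  i=6: 0 1 1 1 2 3 4 5 5 6 6
  i=7: 0 1 1 2 3 4 5 6 6 7 7
  i=8: 0 1 2 3 4 5 6 7 7 8 8
  i=9: 0 1 2 3 4 5 6 7 8 9 9
  i=10: 0 1 2 3 4 5 6 7 8 9 10
  i=11: 1 2 3 4 5 6 7 8 9 10 11

second differences of R give the permutation w = (2, 8, 7, 5, 6, 10, 4, 3, 9, 11, 1).

Rothe diagram D(w) (27 cells), 6 SE-corners (essential conditions):

[(2, 7, 1), (3, 6, 1), (6, 4, 1), (6, 9, 5), (7, 3, 1), (10, 1, 0)]


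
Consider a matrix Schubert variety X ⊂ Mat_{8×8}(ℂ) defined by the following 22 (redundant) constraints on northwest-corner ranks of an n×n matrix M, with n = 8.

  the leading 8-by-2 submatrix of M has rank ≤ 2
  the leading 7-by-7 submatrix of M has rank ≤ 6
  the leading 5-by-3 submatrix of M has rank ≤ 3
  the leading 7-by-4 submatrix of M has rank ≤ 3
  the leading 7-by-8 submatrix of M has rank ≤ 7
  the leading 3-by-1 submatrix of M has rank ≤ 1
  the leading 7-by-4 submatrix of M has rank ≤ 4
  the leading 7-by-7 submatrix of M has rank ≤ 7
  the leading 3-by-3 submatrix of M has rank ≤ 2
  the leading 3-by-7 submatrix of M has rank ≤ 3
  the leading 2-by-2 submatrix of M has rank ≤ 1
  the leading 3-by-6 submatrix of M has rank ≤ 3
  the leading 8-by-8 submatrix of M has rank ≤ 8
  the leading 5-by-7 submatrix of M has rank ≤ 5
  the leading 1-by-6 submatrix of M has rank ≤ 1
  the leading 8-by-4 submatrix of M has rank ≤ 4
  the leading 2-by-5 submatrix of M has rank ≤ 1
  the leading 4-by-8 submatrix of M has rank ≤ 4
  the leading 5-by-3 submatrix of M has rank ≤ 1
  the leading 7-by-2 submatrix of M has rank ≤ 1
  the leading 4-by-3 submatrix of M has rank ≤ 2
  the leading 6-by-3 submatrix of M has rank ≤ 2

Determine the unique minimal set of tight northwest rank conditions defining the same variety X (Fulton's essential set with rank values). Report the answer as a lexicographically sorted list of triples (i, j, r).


The tightest implied rank at each (i,j), from the 22 conditions:

  R[1]: 1, 1, 1, 1, 1, 1, 1, 1
  R[2]: 1, 1, 1, 1, 1, 2, 2, 2
  R[3]: 1, 1, 1, 2, 2, 3, 3, 3
  R[4]: 1, 1, 1, 2, 3, 4, 4, 4
  R[5]: 1, 1, 1, 2, 3, 4, 5, 5
  R[6]: 1, 1, 2, 3, 4, 5, 6, 6
  R[7]: 1, 1, 2, 3, 4, 5, 6, 7
  R[8]: 1, 2, 3, 4, 5, 6, 7, 8

the unique w with this rank table is (1, 6, 4, 5, 7, 3, 8, 2).

D(w) has 12 cells with 3 SE-corners; essential set:

[(2, 5, 1), (5, 3, 1), (7, 2, 1)]


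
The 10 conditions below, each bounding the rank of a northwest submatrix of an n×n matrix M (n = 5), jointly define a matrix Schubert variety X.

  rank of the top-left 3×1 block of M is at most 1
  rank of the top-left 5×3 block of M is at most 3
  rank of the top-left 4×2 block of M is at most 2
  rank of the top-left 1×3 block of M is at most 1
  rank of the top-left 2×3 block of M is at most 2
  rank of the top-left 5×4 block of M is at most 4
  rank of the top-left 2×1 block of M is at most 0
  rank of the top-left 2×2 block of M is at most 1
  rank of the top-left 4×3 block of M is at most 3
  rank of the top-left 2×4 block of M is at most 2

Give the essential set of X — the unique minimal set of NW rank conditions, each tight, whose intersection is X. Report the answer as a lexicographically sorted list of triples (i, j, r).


Recovering R(i,j) via the rank-extension bound from the 10 conditions:

  0 | 1 | 1 | 1 | 1
  0 | 1 | 2 | 2 | 2
  1 | 2 | 3 | 3 | 3
  1 | 2 | 3 | 4 | 4
  1 | 2 | 3 | 4 | 5

giving w = (2, 3, 1, 4, 5) via Δ²R.

1 SE-corner of the 2-cell Rothe diagram gives Ess(w):

[(2, 1, 0)]


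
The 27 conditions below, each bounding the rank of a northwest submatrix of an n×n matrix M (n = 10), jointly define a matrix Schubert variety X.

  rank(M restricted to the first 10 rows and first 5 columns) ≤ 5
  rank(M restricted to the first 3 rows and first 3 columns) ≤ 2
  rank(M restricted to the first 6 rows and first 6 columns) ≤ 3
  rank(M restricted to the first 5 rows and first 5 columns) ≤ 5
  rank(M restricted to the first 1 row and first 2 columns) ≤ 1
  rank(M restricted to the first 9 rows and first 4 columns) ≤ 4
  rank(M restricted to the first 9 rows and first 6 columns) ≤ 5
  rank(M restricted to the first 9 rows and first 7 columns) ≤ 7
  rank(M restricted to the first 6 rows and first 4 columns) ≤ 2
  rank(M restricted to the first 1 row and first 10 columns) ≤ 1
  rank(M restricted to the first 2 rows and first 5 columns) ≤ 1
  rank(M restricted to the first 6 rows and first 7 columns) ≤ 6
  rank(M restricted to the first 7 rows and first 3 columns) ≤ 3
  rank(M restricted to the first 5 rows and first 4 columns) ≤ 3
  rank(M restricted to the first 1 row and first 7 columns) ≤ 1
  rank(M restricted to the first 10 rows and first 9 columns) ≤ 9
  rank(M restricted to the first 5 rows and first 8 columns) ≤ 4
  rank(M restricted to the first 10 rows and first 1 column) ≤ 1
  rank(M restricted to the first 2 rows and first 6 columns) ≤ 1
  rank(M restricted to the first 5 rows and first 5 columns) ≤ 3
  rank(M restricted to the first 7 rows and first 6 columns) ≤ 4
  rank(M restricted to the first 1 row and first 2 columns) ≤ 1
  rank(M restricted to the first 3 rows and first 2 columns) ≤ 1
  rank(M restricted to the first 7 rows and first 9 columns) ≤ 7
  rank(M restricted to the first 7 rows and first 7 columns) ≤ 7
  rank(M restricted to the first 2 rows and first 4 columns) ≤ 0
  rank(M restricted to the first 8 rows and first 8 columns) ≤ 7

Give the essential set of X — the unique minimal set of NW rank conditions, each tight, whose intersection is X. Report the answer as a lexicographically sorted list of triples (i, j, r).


Computing R[i][j] = min implied NW-rank bound (n=10, 27 conditions):

  i=1: 0  0  0  0  1  1  1  1  1  1
  i=2: 0  0  0  0  1  1  2  2  2  2
  i=3: 1  1  1  1  2  2  3  3  3  3
  i=4: 1  2  2  2  3  3  4  4  4  4
  i=5: 1  2  2  2  3  3  4  4  5  5
  i=6: 1  2  2  2  3  3  4  5  6  6
  i=7: 1  2  3  3  4  4  5  6  7  7
  i=8: 1  2  3  4  5  5  6  7  8  8
  i=9: 1  2  3  4  5  5  6  7  8  9
  i=10: 1  2  3  4  5  6  7  8  9  10

so w = (5, 7, 1, 2, 9, 8, 3, 4, 10, 6).

D(w) has 17 cells with 6 SE-corners; essential set:

[(2, 4, 0), (2, 6, 1), (5, 8, 4), (6, 4, 2), (6, 6, 3), (9, 6, 5)]


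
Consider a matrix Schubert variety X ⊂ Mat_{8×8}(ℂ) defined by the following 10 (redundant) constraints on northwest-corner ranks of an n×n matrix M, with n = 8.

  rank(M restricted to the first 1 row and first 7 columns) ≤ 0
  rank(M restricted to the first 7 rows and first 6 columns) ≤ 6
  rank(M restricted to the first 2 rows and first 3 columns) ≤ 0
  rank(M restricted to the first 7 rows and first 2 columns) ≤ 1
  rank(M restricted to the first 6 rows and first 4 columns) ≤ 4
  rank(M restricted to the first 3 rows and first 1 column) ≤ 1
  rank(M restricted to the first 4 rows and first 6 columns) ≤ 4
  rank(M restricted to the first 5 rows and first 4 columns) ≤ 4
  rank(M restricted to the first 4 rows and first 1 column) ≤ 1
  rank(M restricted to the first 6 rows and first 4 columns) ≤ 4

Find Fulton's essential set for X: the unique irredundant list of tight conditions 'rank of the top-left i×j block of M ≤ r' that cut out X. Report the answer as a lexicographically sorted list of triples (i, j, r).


The tightest implied rank at each (i,j), from the 10 conditions:

  row 1: 0, 0, 0, 0, 0, 0, 0, 1
  row 2: 0, 0, 0, 1, 1, 1, 1, 2
  row 3: 1, 1, 1, 2, 2, 2, 2, 3
  row 4: 1, 1, 2, 3, 3, 3, 3, 4
  row 5: 1, 1, 2, 3, 4, 4, 4, 5
  row 6: 1, 1, 2, 3, 4, 5, 5, 6
  row 7: 1, 1, 2, 3, 4, 5, 6, 7
  row 8: 1, 2, 3, 4, 5, 6, 7, 8

hence w(1..8) = (8, 4, 1, 3, 5, 6, 7, 2).

Fulton essential set (3 of the 14 Rothe cells):

[(1, 7, 0), (2, 3, 0), (7, 2, 1)]


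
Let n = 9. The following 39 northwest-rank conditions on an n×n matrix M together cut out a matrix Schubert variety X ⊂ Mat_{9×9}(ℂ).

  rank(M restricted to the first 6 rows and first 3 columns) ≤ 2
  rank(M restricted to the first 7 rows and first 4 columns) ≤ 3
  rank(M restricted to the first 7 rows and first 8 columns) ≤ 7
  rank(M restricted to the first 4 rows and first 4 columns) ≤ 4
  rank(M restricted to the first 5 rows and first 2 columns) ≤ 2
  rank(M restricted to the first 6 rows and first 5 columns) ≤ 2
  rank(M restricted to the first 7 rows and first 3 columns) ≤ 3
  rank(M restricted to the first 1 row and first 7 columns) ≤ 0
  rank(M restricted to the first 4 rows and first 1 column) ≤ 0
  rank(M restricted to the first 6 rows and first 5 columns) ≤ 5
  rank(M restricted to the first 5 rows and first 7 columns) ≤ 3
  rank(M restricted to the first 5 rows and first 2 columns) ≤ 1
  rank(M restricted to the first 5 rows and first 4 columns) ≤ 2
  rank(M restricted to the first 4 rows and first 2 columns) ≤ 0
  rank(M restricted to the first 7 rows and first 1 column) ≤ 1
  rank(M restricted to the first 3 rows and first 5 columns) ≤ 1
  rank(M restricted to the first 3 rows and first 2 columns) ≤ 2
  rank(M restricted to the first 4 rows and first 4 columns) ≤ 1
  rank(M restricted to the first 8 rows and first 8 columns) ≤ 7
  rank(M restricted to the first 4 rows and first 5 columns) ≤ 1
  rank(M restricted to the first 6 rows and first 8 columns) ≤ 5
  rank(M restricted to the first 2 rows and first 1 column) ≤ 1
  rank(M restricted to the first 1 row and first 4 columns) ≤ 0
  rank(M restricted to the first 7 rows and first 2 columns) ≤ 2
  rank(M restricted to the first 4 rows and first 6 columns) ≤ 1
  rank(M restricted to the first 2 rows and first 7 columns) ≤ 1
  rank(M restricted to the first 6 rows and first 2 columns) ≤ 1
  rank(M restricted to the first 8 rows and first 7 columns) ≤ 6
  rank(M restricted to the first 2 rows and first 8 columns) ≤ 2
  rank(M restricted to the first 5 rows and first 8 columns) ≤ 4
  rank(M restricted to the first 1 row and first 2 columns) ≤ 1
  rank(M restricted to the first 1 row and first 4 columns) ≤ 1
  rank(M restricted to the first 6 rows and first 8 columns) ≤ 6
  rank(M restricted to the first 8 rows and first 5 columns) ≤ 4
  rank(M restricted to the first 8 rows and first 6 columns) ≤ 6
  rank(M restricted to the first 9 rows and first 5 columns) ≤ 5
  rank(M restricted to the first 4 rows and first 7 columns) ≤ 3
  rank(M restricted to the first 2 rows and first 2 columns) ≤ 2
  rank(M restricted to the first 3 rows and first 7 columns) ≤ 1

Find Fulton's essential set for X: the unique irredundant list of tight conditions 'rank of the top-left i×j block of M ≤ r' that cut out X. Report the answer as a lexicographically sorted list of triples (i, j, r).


Propagating the 39 rank bounds to every northwest block:

  i=1: 0 0 0 0 0 0 0 1 1
  i=2: 0 0 1 1 1 1 1 2 2
  i=3: 0 0 1 1 1 1 1 2 3
  i=4: 0 0 1 1 1 1 2 3 4
  i=5: 1 1 2 2 2 2 3 4 5
  i=6: 1 1 2 2 2 3 4 5 6
  i=7: 1 2 3 3 3 4 5 6 7
  i=8: 1 2 3 4 4 5 6 7 8
  i=9: 1 2 3 4 5 6 7 8 9

so w = (8, 3, 9, 7, 1, 6, 2, 4, 5).

D(w) has 23 cells with 6 SE-corners; essential set:

[(1, 7, 0), (3, 7, 1), (4, 2, 0), (4, 6, 1), (6, 2, 1), (6, 5, 2)]


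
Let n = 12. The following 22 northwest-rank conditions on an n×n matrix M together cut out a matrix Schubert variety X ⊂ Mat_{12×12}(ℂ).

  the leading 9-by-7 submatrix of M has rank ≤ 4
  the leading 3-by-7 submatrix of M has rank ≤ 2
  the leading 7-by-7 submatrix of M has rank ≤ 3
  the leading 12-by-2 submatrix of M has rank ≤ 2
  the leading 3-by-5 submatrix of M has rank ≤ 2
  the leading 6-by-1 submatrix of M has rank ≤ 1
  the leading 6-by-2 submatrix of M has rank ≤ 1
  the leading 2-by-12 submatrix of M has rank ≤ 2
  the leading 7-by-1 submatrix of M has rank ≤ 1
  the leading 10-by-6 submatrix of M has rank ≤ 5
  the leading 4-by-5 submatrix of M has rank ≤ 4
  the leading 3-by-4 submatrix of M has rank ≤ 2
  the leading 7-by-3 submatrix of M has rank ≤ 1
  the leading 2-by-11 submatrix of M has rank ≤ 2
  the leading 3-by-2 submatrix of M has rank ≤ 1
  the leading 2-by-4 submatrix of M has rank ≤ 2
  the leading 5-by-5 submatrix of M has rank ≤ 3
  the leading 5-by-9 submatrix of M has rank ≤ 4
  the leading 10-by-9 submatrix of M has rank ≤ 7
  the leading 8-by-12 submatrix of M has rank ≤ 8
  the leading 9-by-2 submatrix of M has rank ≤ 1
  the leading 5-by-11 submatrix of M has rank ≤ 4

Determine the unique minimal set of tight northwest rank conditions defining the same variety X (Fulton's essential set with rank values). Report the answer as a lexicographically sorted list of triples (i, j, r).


Recovering R(i,j) via the rank-extension bound from the 22 conditions:

  1, 1, 1, 1, 1, 1, 1, 1, 1, 1, 1, 1
  1, 1, 1, 2, 2, 2, 2, 2, 2, 2, 2, 2
  1, 1, 1, 2, 2, 2, 2, 3, 3, 3, 3, 3
  1, 1, 1, 2, 3, 3, 3, 4, 4, 4, 4, 4
  1, 1, 1, 2, 3, 3, 3, 4, 4, 4, 4, 5
  1, 1, 1, 2, 3, 3, 3, 4, 5, 5, 5, 6
  1, 1, 1, 2, 3, 3, 3, 4, 5, 6, 6, 7
  1, 1, 2, 3, 4, 4, 4, 5, 6, 7, 7, 8
  1, 1, 2, 3, 4, 4, 4, 5, 6, 7, 8, 9
  1, 2, 3, 4, 5, 5, 5, 6, 7, 8, 9, 10
  1, 2, 3, 4, 5, 6, 6, 7, 8, 9, 10, 11
  1, 2, 3, 4, 5, 6, 7, 8, 9, 10, 11, 12

hence w(1..12) = (1, 4, 8, 5, 12, 9, 10, 3, 11, 2, 6, 7).

|D(w)|=28, |Ess(w)|=6:

[(3, 7, 2), (5, 11, 4), (7, 3, 1), (7, 7, 3), (9, 2, 1), (9, 7, 4)]


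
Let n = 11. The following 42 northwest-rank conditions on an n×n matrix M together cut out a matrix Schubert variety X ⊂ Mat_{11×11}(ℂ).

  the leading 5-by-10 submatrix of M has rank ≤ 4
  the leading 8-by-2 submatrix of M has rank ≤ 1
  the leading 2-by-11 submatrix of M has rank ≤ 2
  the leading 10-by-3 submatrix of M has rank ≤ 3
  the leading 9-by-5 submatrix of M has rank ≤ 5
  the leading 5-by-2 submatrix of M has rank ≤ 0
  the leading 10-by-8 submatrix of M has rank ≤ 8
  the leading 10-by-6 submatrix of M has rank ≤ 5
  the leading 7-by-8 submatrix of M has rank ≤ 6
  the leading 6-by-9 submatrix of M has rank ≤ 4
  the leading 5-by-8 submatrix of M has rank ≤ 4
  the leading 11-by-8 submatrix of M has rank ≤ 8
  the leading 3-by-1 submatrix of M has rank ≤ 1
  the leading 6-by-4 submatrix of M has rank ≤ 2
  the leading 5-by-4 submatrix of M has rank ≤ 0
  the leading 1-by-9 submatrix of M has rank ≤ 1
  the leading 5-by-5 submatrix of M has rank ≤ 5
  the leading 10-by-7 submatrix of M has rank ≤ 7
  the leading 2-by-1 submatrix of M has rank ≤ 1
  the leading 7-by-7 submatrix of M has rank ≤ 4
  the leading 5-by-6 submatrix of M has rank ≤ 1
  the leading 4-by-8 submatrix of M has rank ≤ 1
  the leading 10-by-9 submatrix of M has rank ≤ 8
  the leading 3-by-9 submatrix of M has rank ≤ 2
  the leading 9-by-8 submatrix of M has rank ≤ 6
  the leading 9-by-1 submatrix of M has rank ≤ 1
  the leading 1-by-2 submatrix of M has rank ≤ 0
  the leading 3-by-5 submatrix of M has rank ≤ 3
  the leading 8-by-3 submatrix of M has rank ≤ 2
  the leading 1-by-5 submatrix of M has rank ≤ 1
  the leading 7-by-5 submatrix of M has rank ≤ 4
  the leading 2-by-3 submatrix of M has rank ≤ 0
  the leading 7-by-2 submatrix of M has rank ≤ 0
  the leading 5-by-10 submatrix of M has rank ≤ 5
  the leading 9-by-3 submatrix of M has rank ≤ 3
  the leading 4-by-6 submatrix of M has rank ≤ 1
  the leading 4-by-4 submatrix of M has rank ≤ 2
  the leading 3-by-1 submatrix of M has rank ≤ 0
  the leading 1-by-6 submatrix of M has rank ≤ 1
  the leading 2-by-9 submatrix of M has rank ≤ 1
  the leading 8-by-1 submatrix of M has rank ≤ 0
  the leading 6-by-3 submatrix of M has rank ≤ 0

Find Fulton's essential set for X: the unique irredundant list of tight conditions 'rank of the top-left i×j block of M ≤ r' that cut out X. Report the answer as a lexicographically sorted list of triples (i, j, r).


Recovering R(i,j) via the rank-extension bound from the 42 conditions:

  row 1: 0  0  0  0  1  1  1  1  1  1  1
  row 2: 0  0  0  0  1  1  1  1  1  2  2
  row 3: 0  0  0  0  1  1  1  1  2  3  3
  row 4: 0  0  0  0  1  1  1  1  2  3  4
  row 5: 0  0  0  0  1  1  2  2  3  4  5
  row 6: 0  0  0  1  2  2  3  3  4  5  6
  row 7: 0  0  1  2  3  3  4  4  5  6  7
  row 8: 0  1  2  3  4  4  5  5  6  7  8
  row 9: 1  2  3  4  5  5  6  6  7  8  9
  row 10: 1  2  3  4  5  5  6  7  8  9  10
  row 11: 1  2  3  4  5  6  7  8  9  10  11

the unique w with this rank table is (5, 10, 9, 11, 7, 4, 3, 2, 1, 8, 6).

ℓ(w)=38; the 8 essential cells (i,j,r):

[(2, 9, 1), (4, 8, 1), (5, 4, 0), (5, 6, 1), (6, 3, 0), (7, 2, 0), (8, 1, 0), (10, 6, 5)]


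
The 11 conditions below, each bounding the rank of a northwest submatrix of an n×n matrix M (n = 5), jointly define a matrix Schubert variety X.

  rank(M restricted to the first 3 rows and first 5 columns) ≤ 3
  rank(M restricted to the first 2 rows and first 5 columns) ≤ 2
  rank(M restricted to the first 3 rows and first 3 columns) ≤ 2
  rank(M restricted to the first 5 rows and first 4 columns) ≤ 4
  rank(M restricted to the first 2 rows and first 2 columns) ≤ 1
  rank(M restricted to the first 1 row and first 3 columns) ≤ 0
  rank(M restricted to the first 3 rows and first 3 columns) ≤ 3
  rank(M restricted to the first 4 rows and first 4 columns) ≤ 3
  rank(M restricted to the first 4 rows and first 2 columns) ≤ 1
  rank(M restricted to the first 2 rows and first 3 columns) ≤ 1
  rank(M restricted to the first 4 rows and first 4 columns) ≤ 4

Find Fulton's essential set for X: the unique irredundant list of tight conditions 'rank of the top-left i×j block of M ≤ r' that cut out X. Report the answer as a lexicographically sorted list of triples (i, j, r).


Computing R[i][j] = min implied NW-rank bound (n=5, 11 conditions):

  row 1: 0, 0, 0, 1, 1
  row 2: 1, 1, 1, 2, 2
  row 3: 1, 1, 2, 3, 3
  row 4: 1, 1, 2, 3, 4
  row 5: 1, 2, 3, 4, 5

reading off 1-entries of Δ²R: w = (4, 1, 3, 5, 2).

Fulton essential set (2 of the 5 Rothe cells):

[(1, 3, 0), (4, 2, 1)]


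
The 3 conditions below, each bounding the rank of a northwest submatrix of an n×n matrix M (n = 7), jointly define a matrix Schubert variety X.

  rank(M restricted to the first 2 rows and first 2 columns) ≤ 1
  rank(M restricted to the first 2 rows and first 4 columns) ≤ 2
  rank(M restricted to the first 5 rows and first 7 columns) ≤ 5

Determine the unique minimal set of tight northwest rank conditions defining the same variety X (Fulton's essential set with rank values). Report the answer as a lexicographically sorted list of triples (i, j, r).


Rank table r_w(7×7) implied by the 3 constraints:

  i=1: 1 1 1 1 1 1 1
  i=2: 1 1 2 2 2 2 2
  i=3: 1 2 3 3 3 3 3
  i=4: 1 2 3 4 4 4 4
  i=5: 1 2 3 4 5 5 5
  i=6: 1 2 3 4 5 6 6
  i=7: 1 2 3 4 5 6 7

reading off 1-entries of Δ²R: w = (1, 3, 2, 4, 5, 6, 7).

Rothe diagram D(w) (1 cell), 1 SE-corner (essential condition):

[(2, 2, 1)]


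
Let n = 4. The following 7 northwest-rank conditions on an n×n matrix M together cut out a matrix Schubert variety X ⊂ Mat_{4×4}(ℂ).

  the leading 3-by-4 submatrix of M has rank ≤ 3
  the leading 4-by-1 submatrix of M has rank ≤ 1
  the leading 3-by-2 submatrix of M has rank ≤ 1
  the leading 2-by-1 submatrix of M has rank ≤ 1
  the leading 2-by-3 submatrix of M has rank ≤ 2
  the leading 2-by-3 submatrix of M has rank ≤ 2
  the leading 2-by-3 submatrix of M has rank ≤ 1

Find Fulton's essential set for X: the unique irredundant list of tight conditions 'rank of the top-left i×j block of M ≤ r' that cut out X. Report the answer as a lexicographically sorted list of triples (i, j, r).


Reconstructing r_w from the 7 given conditions:

  i=1: 1 | 1 | 1 | 1
  i=2: 1 | 1 | 1 | 2
  i=3: 1 | 1 | 2 | 3
  i=4: 1 | 2 | 3 | 4

giving w = (1, 4, 3, 2) via Δ²R.

Fulton essential set (2 of the 3 Rothe cells):

[(2, 3, 1), (3, 2, 1)]


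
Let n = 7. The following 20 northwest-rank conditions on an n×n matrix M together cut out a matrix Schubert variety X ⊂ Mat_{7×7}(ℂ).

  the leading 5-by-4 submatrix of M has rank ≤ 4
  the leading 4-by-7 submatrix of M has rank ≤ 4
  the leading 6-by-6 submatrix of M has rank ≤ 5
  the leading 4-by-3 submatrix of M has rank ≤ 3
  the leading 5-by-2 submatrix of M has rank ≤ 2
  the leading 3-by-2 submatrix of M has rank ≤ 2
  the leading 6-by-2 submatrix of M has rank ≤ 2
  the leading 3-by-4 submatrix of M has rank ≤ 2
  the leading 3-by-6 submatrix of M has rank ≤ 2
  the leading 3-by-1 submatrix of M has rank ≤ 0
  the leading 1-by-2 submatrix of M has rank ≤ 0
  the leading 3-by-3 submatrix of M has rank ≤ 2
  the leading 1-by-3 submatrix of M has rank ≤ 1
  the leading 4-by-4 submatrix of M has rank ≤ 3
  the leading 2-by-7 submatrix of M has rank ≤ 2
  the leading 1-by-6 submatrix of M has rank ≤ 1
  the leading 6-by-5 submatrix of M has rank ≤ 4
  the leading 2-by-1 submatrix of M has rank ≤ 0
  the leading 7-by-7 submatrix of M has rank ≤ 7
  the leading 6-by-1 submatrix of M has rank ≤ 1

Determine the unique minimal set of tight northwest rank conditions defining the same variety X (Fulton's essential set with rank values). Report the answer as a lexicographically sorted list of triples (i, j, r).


Recovering R(i,j) via the rank-extension bound from the 20 conditions:

  i=1: 0 | 0 | 1 | 1 | 1 | 1 | 1
  i=2: 0 | 1 | 2 | 2 | 2 | 2 | 2
  i=3: 0 | 1 | 2 | 2 | 2 | 2 | 3
  i=4: 1 | 2 | 3 | 3 | 3 | 3 | 4
  i=5: 1 | 2 | 3 | 4 | 4 | 4 | 5
  i=6: 1 | 2 | 3 | 4 | 4 | 5 | 6
  i=7: 1 | 2 | 3 | 4 | 5 | 6 | 7

hence w(1..7) = (3, 2, 7, 1, 4, 6, 5).

4 SE-corners of the 8-cell Rothe diagram give Ess(w):

[(1, 2, 0), (3, 1, 0), (3, 6, 2), (6, 5, 4)]


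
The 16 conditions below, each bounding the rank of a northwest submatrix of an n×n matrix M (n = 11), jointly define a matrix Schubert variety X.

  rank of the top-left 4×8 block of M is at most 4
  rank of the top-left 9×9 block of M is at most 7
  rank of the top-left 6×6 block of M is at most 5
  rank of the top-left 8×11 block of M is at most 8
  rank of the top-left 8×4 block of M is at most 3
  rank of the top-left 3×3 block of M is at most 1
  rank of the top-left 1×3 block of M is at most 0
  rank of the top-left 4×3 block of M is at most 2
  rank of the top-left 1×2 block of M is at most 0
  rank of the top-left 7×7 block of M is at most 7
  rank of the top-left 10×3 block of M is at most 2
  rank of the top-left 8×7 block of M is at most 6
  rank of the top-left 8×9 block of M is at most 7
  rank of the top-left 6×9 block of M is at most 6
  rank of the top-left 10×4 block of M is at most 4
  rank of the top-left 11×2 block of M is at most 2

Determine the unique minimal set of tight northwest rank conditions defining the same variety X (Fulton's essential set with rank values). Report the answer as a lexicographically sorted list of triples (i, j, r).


The tightest implied rank at each (i,j), from the 16 conditions:

  row 1: 0, 0, 0, 1, 1, 1, 1, 1, 1, 1, 1
  row 2: 1, 1, 1, 2, 2, 2, 2, 2, 2, 2, 2
  row 3: 1, 1, 1, 2, 3, 3, 3, 3, 3, 3, 3
  row 4: 1, 2, 2, 3, 4, 4, 4, 4, 4, 4, 4
  row 5: 1, 2, 2, 3, 4, 5, 5, 5, 5, 5, 5
  row 6: 1, 2, 2, 3, 4, 5, 6, 6, 6, 6, 6
  row 7: 1, 2, 2, 3, 4, 5, 6, 7, 7, 7, 7
  row 8: 1, 2, 2, 3, 4, 5, 6, 7, 7, 8, 8
  row 9: 1, 2, 2, 3, 4, 5, 6, 7, 7, 8, 9
  row 10: 1, 2, 2, 3, 4, 5, 6, 7, 8, 9, 10
  row 11: 1, 2, 3, 4, 5, 6, 7, 8, 9, 10, 11

the unique w with this rank table is (4, 1, 5, 2, 6, 7, 8, 10, 11, 9, 3).

D(w) has 13 cells with 4 SE-corners; essential set:

[(1, 3, 0), (3, 3, 1), (9, 9, 7), (10, 3, 2)]


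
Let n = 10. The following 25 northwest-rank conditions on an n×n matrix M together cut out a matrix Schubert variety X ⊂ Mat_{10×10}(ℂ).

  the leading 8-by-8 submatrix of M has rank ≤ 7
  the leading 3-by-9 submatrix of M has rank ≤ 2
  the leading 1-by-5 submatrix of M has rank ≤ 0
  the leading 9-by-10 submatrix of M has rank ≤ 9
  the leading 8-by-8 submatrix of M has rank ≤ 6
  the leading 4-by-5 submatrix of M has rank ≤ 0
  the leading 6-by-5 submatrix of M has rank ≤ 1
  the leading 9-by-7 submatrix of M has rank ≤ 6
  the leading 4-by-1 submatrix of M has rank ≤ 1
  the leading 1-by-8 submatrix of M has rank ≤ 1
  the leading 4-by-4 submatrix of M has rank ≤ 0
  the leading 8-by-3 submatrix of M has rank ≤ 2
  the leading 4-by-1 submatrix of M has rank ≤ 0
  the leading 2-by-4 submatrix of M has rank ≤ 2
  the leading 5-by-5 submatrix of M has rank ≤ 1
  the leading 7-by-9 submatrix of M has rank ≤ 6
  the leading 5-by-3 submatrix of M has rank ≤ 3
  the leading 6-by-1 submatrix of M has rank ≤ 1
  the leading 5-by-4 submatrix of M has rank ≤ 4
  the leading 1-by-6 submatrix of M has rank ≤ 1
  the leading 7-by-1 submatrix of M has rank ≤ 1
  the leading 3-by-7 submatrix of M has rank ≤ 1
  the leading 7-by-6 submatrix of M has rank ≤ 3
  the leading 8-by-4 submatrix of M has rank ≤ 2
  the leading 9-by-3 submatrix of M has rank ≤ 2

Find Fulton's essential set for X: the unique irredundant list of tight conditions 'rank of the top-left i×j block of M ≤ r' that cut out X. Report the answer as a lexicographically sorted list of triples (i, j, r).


Computing R[i][j] = min implied NW-rank bound (n=10, 25 conditions):

  i=1: 0, 0, 0, 0, 0, 1, 1, 1, 1, 1
  i=2: 0, 0, 0, 0, 0, 1, 1, 2, 2, 2
  i=3: 0, 0, 0, 0, 0, 1, 1, 2, 2, 3
  i=4: 0, 0, 0, 0, 0, 1, 2, 3, 3, 4
  i=5: 1, 1, 1, 1, 1, 2, 3, 4, 4, 5
  i=6: 1, 1, 1, 1, 1, 2, 3, 4, 5, 6
  i=7: 1, 2, 2, 2, 2, 3, 4, 5, 6, 7
  i=8: 1, 2, 2, 2, 3, 4, 5, 6, 7, 8
  i=9: 1, 2, 2, 3, 4, 5, 6, 7, 8, 9
  i=10: 1, 2, 3, 4, 5, 6, 7, 8, 9, 10

second differences of R give the permutation w = (6, 8, 10, 7, 1, 9, 2, 5, 4, 3).

|D(w)|=30, |Ess(w)|=6:

[(3, 7, 1), (3, 9, 2), (4, 5, 0), (6, 5, 1), (8, 4, 2), (9, 3, 2)]


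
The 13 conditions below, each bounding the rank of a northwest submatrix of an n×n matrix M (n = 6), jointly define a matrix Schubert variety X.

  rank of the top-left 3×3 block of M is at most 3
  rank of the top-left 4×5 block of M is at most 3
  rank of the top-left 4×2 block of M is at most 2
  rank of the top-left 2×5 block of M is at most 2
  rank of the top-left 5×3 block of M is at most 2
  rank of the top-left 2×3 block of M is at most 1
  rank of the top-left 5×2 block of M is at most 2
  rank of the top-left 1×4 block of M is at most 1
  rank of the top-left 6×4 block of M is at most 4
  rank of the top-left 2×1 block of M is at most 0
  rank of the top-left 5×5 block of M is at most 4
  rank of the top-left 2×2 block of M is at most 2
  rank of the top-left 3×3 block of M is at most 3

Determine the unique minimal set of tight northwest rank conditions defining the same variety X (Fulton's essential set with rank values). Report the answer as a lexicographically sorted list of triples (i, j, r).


Computing R[i][j] = min implied NW-rank bound (n=6, 13 conditions):

  row 1: 0 | 1 | 1 | 1 | 1 | 1
  row 2: 0 | 1 | 1 | 2 | 2 | 2
  row 3: 1 | 2 | 2 | 3 | 3 | 3
  row 4: 1 | 2 | 2 | 3 | 3 | 4
  row 5: 1 | 2 | 2 | 3 | 4 | 5
  row 6: 1 | 2 | 3 | 4 | 5 | 6

the unique w with this rank table is (2, 4, 1, 6, 5, 3).

Rothe diagram D(w) (6 cells), 4 SE-corners (essential conditions):

[(2, 1, 0), (2, 3, 1), (4, 5, 3), (5, 3, 2)]


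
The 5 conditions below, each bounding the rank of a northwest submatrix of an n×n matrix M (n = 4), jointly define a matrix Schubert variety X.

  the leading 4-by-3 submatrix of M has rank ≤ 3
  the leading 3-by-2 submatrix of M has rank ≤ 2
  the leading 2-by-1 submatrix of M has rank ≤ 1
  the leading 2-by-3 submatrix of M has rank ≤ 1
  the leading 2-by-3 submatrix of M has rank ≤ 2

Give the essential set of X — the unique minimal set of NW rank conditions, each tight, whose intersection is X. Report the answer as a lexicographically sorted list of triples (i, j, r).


Propagating the 5 rank bounds to every northwest block:

  i=1: 1  1  1  1
  i=2: 1  1  1  2
  i=3: 1  2  2  3
  i=4: 1  2  3  4

so w = (1, 4, 2, 3).

Fulton essential set (1 of the 2 Rothe cells):

[(2, 3, 1)]
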